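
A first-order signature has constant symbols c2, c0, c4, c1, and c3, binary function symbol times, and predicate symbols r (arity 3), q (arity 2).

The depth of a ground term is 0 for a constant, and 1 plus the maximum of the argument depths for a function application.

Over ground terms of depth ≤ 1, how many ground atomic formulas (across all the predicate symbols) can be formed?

27900

First count ground terms of depth ≤ 1.
Count level by level. With function symbols times/2, the terms of depth ≤ k are the 5 constants together with each function applied to depth-≤(k−1) tuples, so N_k = 5 + N_{k-1}^2.
N_0 = 5
N_1 = 5 + 5^2 = 30
So |H| = 30.
A ground atom is a predicate applied to a tuple of terms from H, so the count is the sum over predicates of |H|^arity:
  r: 30^3 = 27000;  q: 30^2 = 900
Total ground atoms: 27000 + 900 = 27900.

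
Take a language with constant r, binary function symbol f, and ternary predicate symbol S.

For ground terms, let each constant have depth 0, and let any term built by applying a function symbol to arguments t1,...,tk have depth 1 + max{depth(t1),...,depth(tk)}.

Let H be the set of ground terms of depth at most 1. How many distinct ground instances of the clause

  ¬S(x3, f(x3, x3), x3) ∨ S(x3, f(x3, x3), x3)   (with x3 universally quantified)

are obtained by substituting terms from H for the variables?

Ground terms of depth ≤ 1:
  Write N_k for the number of ground terms of depth ≤ k. A term of depth ≤ k is either a constant or a function symbol applied to arguments of depth ≤ k−1, so N_k = 1 + N_{k-1}^2.
  N_0 = 1
  N_1 = 1 + 1^2 = 2
So there are 2 ground terms available for substitution.
The clause has 1 distinct variable (x3), which appears in the body. In the free term algebra distinct substitutions yield syntactically distinct ground instances.
Number of ground instances = 2.

2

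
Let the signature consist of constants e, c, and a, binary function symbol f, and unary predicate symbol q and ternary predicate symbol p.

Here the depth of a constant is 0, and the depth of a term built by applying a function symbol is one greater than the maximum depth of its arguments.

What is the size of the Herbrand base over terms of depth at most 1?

First count ground terms of depth ≤ 1.
If N_k denotes the number of depth-≤k ground terms, the 3 constants give N_0 = 3, and each function symbol of arity r contributes N_{k-1}^r new terms at level k: N_k = 3 + N_{k-1}^2.
N_0 = 3
N_1 = 3 + 3^2 = 12
So |H| = 12.
Each predicate of arity r yields |H|^r ground atoms (one per choice of an r-tuple from H):
  q: 12;  p: 12^3 = 1728
Total ground atoms: 12 + 1728 = 1740.

1740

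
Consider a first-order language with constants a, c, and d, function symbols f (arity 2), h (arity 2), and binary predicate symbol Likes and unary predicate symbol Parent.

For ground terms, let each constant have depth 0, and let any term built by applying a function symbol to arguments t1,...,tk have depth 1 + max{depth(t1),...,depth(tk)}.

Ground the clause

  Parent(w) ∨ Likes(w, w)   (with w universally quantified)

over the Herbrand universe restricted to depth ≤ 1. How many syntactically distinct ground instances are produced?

21

Ground terms of depth ≤ 1:
  Let N_k = |{terms of depth ≤ k}|. Then N_0 = 3 and N_k = 3 + N_{k-1}^2 + N_{k-1}^2 for k ≥ 1 (one summand per function symbol, arity giving the exponent).
  N_0 = 3
  N_1 = 3 + 3^2 + 3^2 = 21
So there are 21 ground terms available for substitution.
There is 1 variable to instantiate (w),  occurring in at least one literal, so different choices give different ground instances.
Number of ground instances = 21.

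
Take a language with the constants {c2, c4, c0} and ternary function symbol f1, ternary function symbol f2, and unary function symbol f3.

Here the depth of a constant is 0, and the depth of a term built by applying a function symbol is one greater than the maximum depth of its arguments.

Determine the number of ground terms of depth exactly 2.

432003

Let N_k = |{terms of depth ≤ k}|. Then N_0 = 3 and N_k = 3 + N_{k-1}^3 + N_{k-1}^3 + N_{k-1} for k ≥ 1 (one summand per function symbol, arity giving the exponent).
N_0 = 3
N_1 = 3 + 3^3 + 3^3 + 3 = 60
N_2 = 3 + 60^3 + 60^3 + 60 = 432063
Terms of depth exactly 2: N_2 − N_1 = 432063 − 60 = 432003.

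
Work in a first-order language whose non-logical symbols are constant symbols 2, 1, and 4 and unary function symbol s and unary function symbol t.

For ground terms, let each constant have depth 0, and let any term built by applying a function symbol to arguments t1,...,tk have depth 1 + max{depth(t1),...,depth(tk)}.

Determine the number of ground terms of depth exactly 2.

Let N_k count ground terms of depth at most k. Each non-constant term of depth ≤ k is some function symbol applied to depth-≤(k−1) arguments, giving N_k = 3 + N_{k-1} + N_{k-1}.
N_0 = 3
N_1 = 3 + 3 + 3 = 9
N_2 = 3 + 9 + 9 = 21
Terms of depth exactly 2: N_2 − N_1 = 21 − 9 = 12.

12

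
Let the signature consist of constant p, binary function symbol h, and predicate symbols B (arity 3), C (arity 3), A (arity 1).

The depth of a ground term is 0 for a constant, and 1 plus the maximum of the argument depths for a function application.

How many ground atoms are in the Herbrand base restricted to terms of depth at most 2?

255

First count ground terms of depth ≤ 2.
Let N_k count ground terms of depth at most k. Each non-constant term of depth ≤ k is some function symbol applied to depth-≤(k−1) arguments, giving N_k = 1 + N_{k-1}^2.
N_0 = 1
N_1 = 1 + 1^2 = 2
N_2 = 1 + 2^2 = 5
Explicitly: p, h(p, p), h(p, h(p, p)), h(h(p, p), p), h(h(p, p), h(p, p)).
So |H| = 5.
A ground atom is a predicate applied to a tuple of terms from H, so the count is the sum over predicates of |H|^arity:
  B: 5^3 = 125;  C: 5^3 = 125;  A: 5
Total ground atoms: 125 + 125 + 5 = 255.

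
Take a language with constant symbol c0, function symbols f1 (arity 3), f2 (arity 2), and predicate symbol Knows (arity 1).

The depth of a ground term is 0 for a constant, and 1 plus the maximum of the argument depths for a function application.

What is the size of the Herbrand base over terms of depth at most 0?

First count ground terms of depth ≤ 0.
Write N_k for the number of ground terms of depth ≤ k. A term of depth ≤ k is either a constant or a function symbol applied to arguments of depth ≤ k−1, so N_k = 1 + N_{k-1}^3 + N_{k-1}^2.
N_0 = 1
Explicitly: c0.
So |H| = 1.
Ground atoms are formed by filling each argument slot of a predicate with a term from H, so an r-ary predicate gives |H|^r atoms:
  Knows: 1
Total ground atoms: 1.

1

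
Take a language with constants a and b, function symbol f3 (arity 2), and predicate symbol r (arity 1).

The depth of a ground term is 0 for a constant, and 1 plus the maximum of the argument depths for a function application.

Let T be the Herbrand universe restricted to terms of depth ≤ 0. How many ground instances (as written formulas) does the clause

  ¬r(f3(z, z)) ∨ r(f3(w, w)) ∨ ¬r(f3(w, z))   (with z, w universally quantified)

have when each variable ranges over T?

4

Ground terms of depth ≤ 0:
  Count level by level. With function symbols f3/2, the terms of depth ≤ k are the 2 constants together with each function applied to depth-≤(k−1) tuples, so N_k = 2 + N_{k-1}^2.
  N_0 = 2
  Explicitly: a, b.
So there are 2 ground terms available for substitution.
There are 2 variables to instantiate (z, w), each occurring in at least one literal, so different choices give different ground instances.
Number of ground instances = 2^2 = 4.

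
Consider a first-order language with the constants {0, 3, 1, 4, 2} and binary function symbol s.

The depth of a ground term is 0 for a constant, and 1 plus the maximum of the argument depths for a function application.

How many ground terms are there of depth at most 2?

Write N_k for the number of ground terms of depth ≤ k. A term of depth ≤ k is either a constant or a function symbol applied to arguments of depth ≤ k−1, so N_k = 5 + N_{k-1}^2.
N_0 = 5
N_1 = 5 + 5^2 = 30
N_2 = 5 + 30^2 = 905

905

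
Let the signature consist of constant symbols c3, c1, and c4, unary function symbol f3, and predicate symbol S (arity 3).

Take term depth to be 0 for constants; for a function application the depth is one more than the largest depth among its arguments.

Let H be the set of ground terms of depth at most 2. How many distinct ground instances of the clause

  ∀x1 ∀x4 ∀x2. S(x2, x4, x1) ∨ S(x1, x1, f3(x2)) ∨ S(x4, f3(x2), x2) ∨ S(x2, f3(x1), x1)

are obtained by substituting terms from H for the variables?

Ground terms of depth ≤ 2:
  Write N_k for the number of ground terms of depth ≤ k. A term of depth ≤ k is either a constant or a function symbol applied to arguments of depth ≤ k−1, so N_k = 3 + N_{k-1}.
  N_0 = 3
  N_1 = 3 + 3 = 6
  N_2 = 3 + 6 = 9
So there are 9 ground terms available for substitution.
There are 3 variables to instantiate (x1, x4, x2), each occurring in at least one literal, so different choices give different ground instances.
Number of ground instances = 9^3 = 729.

729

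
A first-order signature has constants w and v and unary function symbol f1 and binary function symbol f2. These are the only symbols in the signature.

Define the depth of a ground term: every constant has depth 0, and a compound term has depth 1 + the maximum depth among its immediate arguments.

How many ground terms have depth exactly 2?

66

Count level by level. With function symbols f1/1, f2/2, the terms of depth ≤ k are the 2 constants together with each function applied to depth-≤(k−1) tuples, so N_k = 2 + N_{k-1} + N_{k-1}^2.
N_0 = 2
N_1 = 2 + 2 + 2^2 = 8
N_2 = 2 + 8 + 8^2 = 74
Terms of depth exactly 2: N_2 − N_1 = 74 − 8 = 66.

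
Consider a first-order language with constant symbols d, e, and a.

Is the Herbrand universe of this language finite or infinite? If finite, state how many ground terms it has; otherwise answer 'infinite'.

There are no function symbols, so every ground term is one of the 3 constants.
The Herbrand universe is {d, e, a}, which is finite with 3 elements.

3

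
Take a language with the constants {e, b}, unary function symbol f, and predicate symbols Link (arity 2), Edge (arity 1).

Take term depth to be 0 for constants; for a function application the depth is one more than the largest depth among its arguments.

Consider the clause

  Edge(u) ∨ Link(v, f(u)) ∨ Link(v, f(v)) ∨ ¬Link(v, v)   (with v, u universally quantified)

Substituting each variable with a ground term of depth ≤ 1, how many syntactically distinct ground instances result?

Ground terms of depth ≤ 1:
  If N_k denotes the number of depth-≤k ground terms, the 2 constants give N_0 = 2, and each function symbol of arity r contributes N_{k-1}^r new terms at level k: N_k = 2 + N_{k-1}.
  N_0 = 2
  N_1 = 2 + 2 = 4
  Explicitly: e, b, f(e), f(b).
So there are 4 ground terms available for substitution.
There are 2 variables to instantiate (v, u), each occurring in at least one literal, so different choices give different ground instances.
Number of ground instances = 4^2 = 16.

16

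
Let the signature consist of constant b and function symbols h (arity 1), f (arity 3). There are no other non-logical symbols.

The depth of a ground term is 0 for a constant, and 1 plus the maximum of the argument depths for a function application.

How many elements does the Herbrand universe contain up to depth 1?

3

Count level by level. With function symbols h/1, f/3, the terms of depth ≤ k are the 1 constant together with each function applied to depth-≤(k−1) tuples, so N_k = 1 + N_{k-1} + N_{k-1}^3.
N_0 = 1
N_1 = 1 + 1 + 1^3 = 3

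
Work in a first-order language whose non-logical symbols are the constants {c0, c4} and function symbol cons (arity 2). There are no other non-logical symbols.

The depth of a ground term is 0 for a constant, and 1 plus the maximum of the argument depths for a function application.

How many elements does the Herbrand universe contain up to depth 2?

Count level by level. With function symbols cons/2, the terms of depth ≤ k are the 2 constants together with each function applied to depth-≤(k−1) tuples, so N_k = 2 + N_{k-1}^2.
N_0 = 2
N_1 = 2 + 2^2 = 6
N_2 = 2 + 6^2 = 38

38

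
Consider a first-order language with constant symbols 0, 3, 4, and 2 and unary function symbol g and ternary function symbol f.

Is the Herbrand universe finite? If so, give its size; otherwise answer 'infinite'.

The signature has at least one function symbol (g, arity 1) and at least one constant (0).
Iterating g gives infinitely many distinct ground terms: 0, g(0), g(g(0)), ...
So the Herbrand universe is infinite.

infinite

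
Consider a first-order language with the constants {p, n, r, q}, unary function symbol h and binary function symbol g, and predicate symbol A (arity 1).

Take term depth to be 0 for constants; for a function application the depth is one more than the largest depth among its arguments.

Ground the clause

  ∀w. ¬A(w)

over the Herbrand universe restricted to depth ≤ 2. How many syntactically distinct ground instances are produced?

604

Ground terms of depth ≤ 2:
  Count level by level. With function symbols h/1, g/2, the terms of depth ≤ k are the 4 constants together with each function applied to depth-≤(k−1) tuples, so N_k = 4 + N_{k-1} + N_{k-1}^2.
  N_0 = 4
  N_1 = 4 + 4 + 4^2 = 24
  N_2 = 4 + 24 + 24^2 = 604
So there are 604 ground terms available for substitution.
The variable w ranges independently over the available ground terms, and distinct assignments produce distinct instances.
Number of ground instances = 604.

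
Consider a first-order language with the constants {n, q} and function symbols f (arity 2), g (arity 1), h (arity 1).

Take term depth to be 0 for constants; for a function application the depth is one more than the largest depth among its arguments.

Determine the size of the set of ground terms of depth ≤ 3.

Let N_k = |{terms of depth ≤ k}|. Then N_0 = 2 and N_k = 2 + N_{k-1}^2 + N_{k-1} + N_{k-1} for k ≥ 1 (one summand per function symbol, arity giving the exponent).
N_0 = 2
N_1 = 2 + 2^2 + 2 + 2 = 10
N_2 = 2 + 10^2 + 10 + 10 = 122
N_3 = 2 + 122^2 + 122 + 122 = 15130

15130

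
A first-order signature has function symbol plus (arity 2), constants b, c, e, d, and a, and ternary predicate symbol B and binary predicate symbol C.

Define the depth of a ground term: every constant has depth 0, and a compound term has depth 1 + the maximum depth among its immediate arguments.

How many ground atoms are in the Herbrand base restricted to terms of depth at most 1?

27900

First count ground terms of depth ≤ 1.
Write N_k for the number of ground terms of depth ≤ k. A term of depth ≤ k is either a constant or a function symbol applied to arguments of depth ≤ k−1, so N_k = 5 + N_{k-1}^2.
N_0 = 5
N_1 = 5 + 5^2 = 30
So |H| = 30.
A ground atom is a predicate applied to a tuple of terms from H, so the count is the sum over predicates of |H|^arity:
  B: 30^3 = 27000;  C: 30^2 = 900
Total ground atoms: 27000 + 900 = 27900.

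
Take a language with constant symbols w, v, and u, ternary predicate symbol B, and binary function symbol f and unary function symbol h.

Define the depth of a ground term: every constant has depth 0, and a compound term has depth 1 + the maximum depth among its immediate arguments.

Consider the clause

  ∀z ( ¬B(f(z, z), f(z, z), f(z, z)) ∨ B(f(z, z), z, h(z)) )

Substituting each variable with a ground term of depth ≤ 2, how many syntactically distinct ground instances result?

243

Ground terms of depth ≤ 2:
  Let N_k count ground terms of depth at most k. Each non-constant term of depth ≤ k is some function symbol applied to depth-≤(k−1) arguments, giving N_k = 3 + N_{k-1}^2 + N_{k-1}.
  N_0 = 3
  N_1 = 3 + 3^2 + 3 = 15
  N_2 = 3 + 15^2 + 15 = 243
So there are 243 ground terms available for substitution.
There is 1 variable to instantiate (z),  occurring in at least one literal, so different choices give different ground instances.
Number of ground instances = 243.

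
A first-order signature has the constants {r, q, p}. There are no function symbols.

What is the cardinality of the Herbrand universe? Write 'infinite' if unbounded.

There are no function symbols, so every ground term is one of the 3 constants.
The Herbrand universe is {r, q, p}, which is finite with 3 elements.

3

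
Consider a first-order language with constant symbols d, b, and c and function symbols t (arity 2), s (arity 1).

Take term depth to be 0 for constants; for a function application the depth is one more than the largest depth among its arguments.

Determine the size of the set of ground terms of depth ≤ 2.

Write N_k for the number of ground terms of depth ≤ k. A term of depth ≤ k is either a constant or a function symbol applied to arguments of depth ≤ k−1, so N_k = 3 + N_{k-1}^2 + N_{k-1}.
N_0 = 3
N_1 = 3 + 3^2 + 3 = 15
N_2 = 3 + 15^2 + 15 = 243

243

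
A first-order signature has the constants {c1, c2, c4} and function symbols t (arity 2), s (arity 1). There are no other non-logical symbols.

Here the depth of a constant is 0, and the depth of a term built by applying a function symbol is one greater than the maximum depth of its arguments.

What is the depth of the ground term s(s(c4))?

depth(s(c4)) = 1 + depth(c4) = 1 + 0 = 1
depth(s(s(c4))) = 1 + depth(s(c4)) = 1 + 1 = 2

2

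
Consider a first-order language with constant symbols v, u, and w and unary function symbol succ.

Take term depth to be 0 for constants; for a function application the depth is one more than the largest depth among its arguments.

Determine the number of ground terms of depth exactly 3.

Let N_k = |{terms of depth ≤ k}|. Then N_0 = 3 and N_k = 3 + N_{k-1} for k ≥ 1 (one summand per function symbol, arity giving the exponent).
N_0 = 3
N_1 = 3 + 3 = 6
N_2 = 3 + 6 = 9
N_3 = 3 + 9 = 12
Terms of depth exactly 3: N_3 − N_2 = 12 − 9 = 3.

3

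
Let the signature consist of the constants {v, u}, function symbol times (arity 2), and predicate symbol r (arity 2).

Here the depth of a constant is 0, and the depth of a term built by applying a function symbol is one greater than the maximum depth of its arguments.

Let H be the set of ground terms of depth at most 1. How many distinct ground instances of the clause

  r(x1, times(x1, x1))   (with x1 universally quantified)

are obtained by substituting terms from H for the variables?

6

Ground terms of depth ≤ 1:
  Let N_k count ground terms of depth at most k. Each non-constant term of depth ≤ k is some function symbol applied to depth-≤(k−1) arguments, giving N_k = 2 + N_{k-1}^2.
  N_0 = 2
  N_1 = 2 + 2^2 = 6
So there are 6 ground terms available for substitution.
The clause has 1 distinct variable (x1), which appears in the body. In the free term algebra distinct substitutions yield syntactically distinct ground instances.
Number of ground instances = 6.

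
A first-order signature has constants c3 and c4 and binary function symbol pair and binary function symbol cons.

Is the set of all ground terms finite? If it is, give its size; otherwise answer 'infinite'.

The signature has at least one function symbol (pair, arity 2) and at least one constant (c3).
Iterating pair gives infinitely many distinct ground terms: c3, pair(c3, c3), pair(pair(c3, c3), pair(c3, c3)), ...
So the Herbrand universe is infinite.

infinite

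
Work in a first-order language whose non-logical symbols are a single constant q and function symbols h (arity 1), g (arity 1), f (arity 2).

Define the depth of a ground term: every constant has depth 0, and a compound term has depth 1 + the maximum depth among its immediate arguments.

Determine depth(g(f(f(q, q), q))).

3

depth(f(q, q)) = 1 + max(0, 0) = 1
depth(f(f(q, q), q)) = 1 + max(1, 0) = 2
depth(g(f(f(q, q), q))) = 1 + depth(f(f(q, q), q)) = 1 + 2 = 3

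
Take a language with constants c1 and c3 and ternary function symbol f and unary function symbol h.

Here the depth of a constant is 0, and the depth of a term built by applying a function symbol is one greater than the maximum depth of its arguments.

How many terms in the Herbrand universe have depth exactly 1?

10

If N_k denotes the number of depth-≤k ground terms, the 2 constants give N_0 = 2, and each function symbol of arity r contributes N_{k-1}^r new terms at level k: N_k = 2 + N_{k-1}^3 + N_{k-1}.
N_0 = 2
N_1 = 2 + 2^3 + 2 = 12
Terms of depth exactly 1: N_1 − N_0 = 12 − 2 = 10.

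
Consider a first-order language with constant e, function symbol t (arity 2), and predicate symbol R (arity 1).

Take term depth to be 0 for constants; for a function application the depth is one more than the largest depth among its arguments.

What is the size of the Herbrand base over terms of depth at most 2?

First count ground terms of depth ≤ 2.
Let N_k count ground terms of depth at most k. Each non-constant term of depth ≤ k is some function symbol applied to depth-≤(k−1) arguments, giving N_k = 1 + N_{k-1}^2.
N_0 = 1
N_1 = 1 + 1^2 = 2
N_2 = 1 + 2^2 = 5
Explicitly: e, t(e, e), t(e, t(e, e)), t(t(e, e), e), t(t(e, e), t(e, e)).
So |H| = 5.
A ground atom is a predicate applied to a tuple of terms from H, so the count is the sum over predicates of |H|^arity:
  R: 5
Total ground atoms: 5.

5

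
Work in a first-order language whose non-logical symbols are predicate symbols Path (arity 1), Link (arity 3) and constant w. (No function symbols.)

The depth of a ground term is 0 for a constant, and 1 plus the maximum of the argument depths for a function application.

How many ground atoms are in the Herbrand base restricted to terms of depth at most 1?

2

First count ground terms of depth ≤ 1.
With no function symbols every ground term is a constant, so there is exactly 1 ground term at every depth bound.
N_0 = 1
N_1 = 1
Explicitly: w.
So |H| = 1.
For each predicate symbol, the number of ground atoms is |H| raised to its arity; summing:
  Path: 1;  Link: 1^3 = 1
Total ground atoms: 1 + 1 = 2.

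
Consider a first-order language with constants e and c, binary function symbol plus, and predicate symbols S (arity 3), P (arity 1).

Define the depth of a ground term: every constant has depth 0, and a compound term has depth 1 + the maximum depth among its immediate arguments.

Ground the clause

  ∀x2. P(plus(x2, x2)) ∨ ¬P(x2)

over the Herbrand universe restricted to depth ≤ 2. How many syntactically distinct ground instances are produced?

Ground terms of depth ≤ 2:
  Count level by level. With function symbols plus/2, the terms of depth ≤ k are the 2 constants together with each function applied to depth-≤(k−1) tuples, so N_k = 2 + N_{k-1}^2.
  N_0 = 2
  N_1 = 2 + 2^2 = 6
  N_2 = 2 + 6^2 = 38
So there are 38 ground terms available for substitution.
There is 1 variable to instantiate (x2),  occurring in at least one literal, so different choices give different ground instances.
Number of ground instances = 38.

38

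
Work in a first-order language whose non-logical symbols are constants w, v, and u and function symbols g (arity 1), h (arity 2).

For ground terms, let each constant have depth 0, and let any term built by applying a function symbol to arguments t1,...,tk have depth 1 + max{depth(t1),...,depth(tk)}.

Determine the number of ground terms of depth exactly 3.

59052

Write N_k for the number of ground terms of depth ≤ k. A term of depth ≤ k is either a constant or a function symbol applied to arguments of depth ≤ k−1, so N_k = 3 + N_{k-1} + N_{k-1}^2.
N_0 = 3
N_1 = 3 + 3 + 3^2 = 15
N_2 = 3 + 15 + 15^2 = 243
N_3 = 3 + 243 + 243^2 = 59295
Terms of depth exactly 3: N_3 − N_2 = 59295 − 243 = 59052.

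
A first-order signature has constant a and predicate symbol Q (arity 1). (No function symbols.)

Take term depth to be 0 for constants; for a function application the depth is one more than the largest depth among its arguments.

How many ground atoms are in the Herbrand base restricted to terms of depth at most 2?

First count ground terms of depth ≤ 2.
With no function symbols every ground term is a constant, so there is exactly 1 ground term at every depth bound.
N_0 = 1
N_1 = 1
N_2 = 1
Explicitly: a.
So |H| = 1.
A ground atom is a predicate applied to a tuple of terms from H, so the count is the sum over predicates of |H|^arity:
  Q: 1
Total ground atoms: 1.

1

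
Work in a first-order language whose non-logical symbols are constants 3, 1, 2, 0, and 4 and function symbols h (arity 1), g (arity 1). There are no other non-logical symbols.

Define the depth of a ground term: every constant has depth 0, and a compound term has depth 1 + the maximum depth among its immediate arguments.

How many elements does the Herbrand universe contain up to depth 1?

15

Count level by level. With function symbols h/1, g/1, the terms of depth ≤ k are the 5 constants together with each function applied to depth-≤(k−1) tuples, so N_k = 5 + N_{k-1} + N_{k-1}.
N_0 = 5
N_1 = 5 + 5 + 5 = 15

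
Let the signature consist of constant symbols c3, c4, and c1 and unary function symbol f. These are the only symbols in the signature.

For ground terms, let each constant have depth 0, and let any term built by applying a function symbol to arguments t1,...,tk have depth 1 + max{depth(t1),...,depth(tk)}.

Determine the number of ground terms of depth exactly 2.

If N_k denotes the number of depth-≤k ground terms, the 3 constants give N_0 = 3, and each function symbol of arity r contributes N_{k-1}^r new terms at level k: N_k = 3 + N_{k-1}.
N_0 = 3
N_1 = 3 + 3 = 6
N_2 = 3 + 6 = 9
Terms of depth exactly 2: N_2 − N_1 = 9 − 6 = 3.

3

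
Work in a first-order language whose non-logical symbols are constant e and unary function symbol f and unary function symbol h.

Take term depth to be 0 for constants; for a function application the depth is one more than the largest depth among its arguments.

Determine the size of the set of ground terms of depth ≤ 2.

7

Let N_k = |{terms of depth ≤ k}|. Then N_0 = 1 and N_k = 1 + N_{k-1} + N_{k-1} for k ≥ 1 (one summand per function symbol, arity giving the exponent).
N_0 = 1
N_1 = 1 + 1 + 1 = 3
N_2 = 1 + 3 + 3 = 7
Explicitly: e, f(e), f(f(e)), f(h(e)), h(e), h(f(e)), h(h(e)).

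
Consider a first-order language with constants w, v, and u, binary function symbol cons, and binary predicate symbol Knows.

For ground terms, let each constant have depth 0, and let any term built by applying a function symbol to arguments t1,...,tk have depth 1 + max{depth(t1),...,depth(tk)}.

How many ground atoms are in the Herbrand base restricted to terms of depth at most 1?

144

First count ground terms of depth ≤ 1.
Write N_k for the number of ground terms of depth ≤ k. A term of depth ≤ k is either a constant or a function symbol applied to arguments of depth ≤ k−1, so N_k = 3 + N_{k-1}^2.
N_0 = 3
N_1 = 3 + 3^2 = 12
Explicitly: w, v, u, cons(w, w), cons(w, v), cons(w, u), cons(v, w), cons(v, v), cons(v, u), cons(u, w), cons(u, v), cons(u, u).
So |H| = 12.
Each predicate of arity r yields |H|^r ground atoms (one per choice of an r-tuple from H):
  Knows: 12^2 = 144
Total ground atoms: 144.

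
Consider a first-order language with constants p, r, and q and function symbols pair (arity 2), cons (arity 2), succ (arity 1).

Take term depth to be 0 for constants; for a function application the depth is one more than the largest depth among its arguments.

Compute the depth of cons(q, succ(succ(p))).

3

depth(succ(p)) = 1 + depth(p) = 1 + 0 = 1
depth(succ(succ(p))) = 1 + depth(succ(p)) = 1 + 1 = 2
depth(cons(q, succ(succ(p)))) = 1 + max(0, 2) = 3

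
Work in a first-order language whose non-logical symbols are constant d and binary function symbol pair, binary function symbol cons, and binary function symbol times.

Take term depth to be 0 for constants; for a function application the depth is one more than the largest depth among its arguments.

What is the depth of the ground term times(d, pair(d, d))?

2

depth(pair(d, d)) = 1 + max(0, 0) = 1
depth(times(d, pair(d, d))) = 1 + max(0, 1) = 2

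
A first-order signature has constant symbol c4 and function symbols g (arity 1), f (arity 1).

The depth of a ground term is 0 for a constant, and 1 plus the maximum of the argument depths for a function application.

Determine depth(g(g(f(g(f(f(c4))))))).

depth(f(c4)) = 1 + depth(c4) = 1 + 0 = 1
depth(f(f(c4))) = 1 + depth(f(c4)) = 1 + 1 = 2
depth(g(f(f(c4)))) = 1 + depth(f(f(c4))) = 1 + 2 = 3
depth(f(g(f(f(c4))))) = 1 + depth(g(f(f(c4)))) = 1 + 3 = 4
depth(g(f(g(f(f(c4)))))) = 1 + depth(f(g(f(f(c4))))) = 1 + 4 = 5
depth(g(g(f(g(f(f(c4))))))) = 1 + depth(g(f(g(f(f(c4)))))) = 1 + 5 = 6

6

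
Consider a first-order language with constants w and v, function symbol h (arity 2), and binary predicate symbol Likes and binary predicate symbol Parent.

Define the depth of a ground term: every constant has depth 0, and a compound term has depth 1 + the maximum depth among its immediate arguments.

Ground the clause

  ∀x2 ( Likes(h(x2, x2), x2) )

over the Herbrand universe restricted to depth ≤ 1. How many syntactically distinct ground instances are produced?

Ground terms of depth ≤ 1:
  Let N_k count ground terms of depth at most k. Each non-constant term of depth ≤ k is some function symbol applied to depth-≤(k−1) arguments, giving N_k = 2 + N_{k-1}^2.
  N_0 = 2
  N_1 = 2 + 2^2 = 6
  Explicitly: w, v, h(w, w), h(w, v), h(v, w), h(v, v).
So there are 6 ground terms available for substitution.
The variable x2 ranges independently over the available ground terms, and distinct assignments produce distinct instances.
Number of ground instances = 6.

6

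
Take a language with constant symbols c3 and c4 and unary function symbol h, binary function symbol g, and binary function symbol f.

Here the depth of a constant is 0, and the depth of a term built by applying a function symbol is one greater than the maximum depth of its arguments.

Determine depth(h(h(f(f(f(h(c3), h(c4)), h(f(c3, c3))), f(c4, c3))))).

depth(h(c3)) = 1 + depth(c3) = 1 + 0 = 1
depth(h(c4)) = 1 + depth(c4) = 1 + 0 = 1
depth(f(h(c3), h(c4))) = 1 + max(1, 1) = 2
depth(f(c3, c3)) = 1 + max(0, 0) = 1
depth(h(f(c3, c3))) = 1 + depth(f(c3, c3)) = 1 + 1 = 2
depth(f(f(h(c3), h(c4)), h(f(c3, c3)))) = 1 + max(2, 2) = 3
depth(f(c4, c3)) = 1 + max(0, 0) = 1
depth(f(f(f(h(c3), h(c4)), h(f(c3, c3))), f(c4, c3))) = 1 + max(3, 1) = 4
depth(h(f(f(f(h(c3), h(c4)), h(f(c3, c3))), f(c4, c3)))) = 1 + depth(f(f(f(h(c3), h(c4)), h(f(c3, c3))), f(c4, c3))) = 1 + 4 = 5
depth(h(h(f(f(f(h(c3), h(c4)), h(f(c3, c3))), f(c4, c3))))) = 1 + depth(h(f(f(f(h(c3), h(c4)), h(f(c3, c3))), f(c4, c3)))) = 1 + 5 = 6

6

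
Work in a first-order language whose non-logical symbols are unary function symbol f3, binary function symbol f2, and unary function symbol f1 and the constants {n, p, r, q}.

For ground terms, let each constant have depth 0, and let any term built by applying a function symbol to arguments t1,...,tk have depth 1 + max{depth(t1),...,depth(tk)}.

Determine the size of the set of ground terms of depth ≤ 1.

28

Count level by level. With function symbols f3/1, f2/2, f1/1, the terms of depth ≤ k are the 4 constants together with each function applied to depth-≤(k−1) tuples, so N_k = 4 + N_{k-1} + N_{k-1}^2 + N_{k-1}.
N_0 = 4
N_1 = 4 + 4 + 4^2 + 4 = 28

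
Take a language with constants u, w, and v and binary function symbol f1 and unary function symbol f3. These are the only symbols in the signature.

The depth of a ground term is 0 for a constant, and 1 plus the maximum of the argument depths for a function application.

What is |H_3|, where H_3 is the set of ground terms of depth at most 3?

Count level by level. With function symbols f1/2, f3/1, the terms of depth ≤ k are the 3 constants together with each function applied to depth-≤(k−1) tuples, so N_k = 3 + N_{k-1}^2 + N_{k-1}.
N_0 = 3
N_1 = 3 + 3^2 + 3 = 15
N_2 = 3 + 15^2 + 15 = 243
N_3 = 3 + 243^2 + 243 = 59295

59295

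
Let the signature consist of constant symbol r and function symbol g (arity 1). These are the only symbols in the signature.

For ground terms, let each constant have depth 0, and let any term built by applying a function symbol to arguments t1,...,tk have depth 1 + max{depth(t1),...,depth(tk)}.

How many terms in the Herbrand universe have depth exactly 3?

Count level by level. With function symbols g/1, the terms of depth ≤ k are the 1 constant together with each function applied to depth-≤(k−1) tuples, so N_k = 1 + N_{k-1}.
N_0 = 1
N_1 = 1 + 1 = 2
N_2 = 1 + 2 = 3
N_3 = 1 + 3 = 4
Terms of depth exactly 3: N_3 − N_2 = 4 − 3 = 1.

1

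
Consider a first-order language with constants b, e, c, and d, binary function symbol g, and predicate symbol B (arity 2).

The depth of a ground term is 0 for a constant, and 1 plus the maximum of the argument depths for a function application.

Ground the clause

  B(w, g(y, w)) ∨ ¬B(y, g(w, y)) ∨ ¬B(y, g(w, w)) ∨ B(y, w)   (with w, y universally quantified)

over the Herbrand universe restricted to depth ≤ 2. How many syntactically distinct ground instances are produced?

163216

Ground terms of depth ≤ 2:
  If N_k denotes the number of depth-≤k ground terms, the 4 constants give N_0 = 4, and each function symbol of arity r contributes N_{k-1}^r new terms at level k: N_k = 4 + N_{k-1}^2.
  N_0 = 4
  N_1 = 4 + 4^2 = 20
  N_2 = 4 + 20^2 = 404
So there are 404 ground terms available for substitution.
There are 2 variables to instantiate (w, y), each occurring in at least one literal, so different choices give different ground instances.
Number of ground instances = 404^2 = 163216.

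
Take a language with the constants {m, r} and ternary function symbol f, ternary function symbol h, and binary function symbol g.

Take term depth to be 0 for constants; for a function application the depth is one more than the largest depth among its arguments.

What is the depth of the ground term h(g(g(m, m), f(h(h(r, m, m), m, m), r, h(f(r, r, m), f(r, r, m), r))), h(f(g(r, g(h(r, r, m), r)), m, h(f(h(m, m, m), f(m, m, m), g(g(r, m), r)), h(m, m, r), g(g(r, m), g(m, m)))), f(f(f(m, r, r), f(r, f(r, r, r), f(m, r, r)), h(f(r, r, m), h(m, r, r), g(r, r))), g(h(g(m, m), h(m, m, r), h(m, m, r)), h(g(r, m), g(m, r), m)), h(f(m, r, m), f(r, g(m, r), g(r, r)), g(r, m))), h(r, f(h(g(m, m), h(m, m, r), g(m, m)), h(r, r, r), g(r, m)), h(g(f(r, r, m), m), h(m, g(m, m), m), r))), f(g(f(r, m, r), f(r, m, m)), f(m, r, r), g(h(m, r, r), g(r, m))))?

7

depth(g(m, m)) = 1 + max(0, 0) = 1
depth(h(r, m, m)) = 1 + max(0, 0, 0) = 1
depth(h(h(r, m, m), m, m)) = 1 + max(1, 0, 0) = 2
depth(f(r, r, m)) = 1 + max(0, 0, 0) = 1
depth(h(f(r, r, m), f(r, r, m), r)) = 1 + max(1, 1, 0) = 2
depth(f(h(h(r, m, m), m, m), r, h(f(r, r, m), f(r, r, m), r))) = 1 + max(2, 0, 2) = 3
depth(g(g(m, m), f(h(h(r, m, m), m, m), r, h(f(r, r, m), f(r, r, m), r)))) = 1 + max(1, 3) = 4
depth(h(r, r, m)) = 1 + max(0, 0, 0) = 1
depth(g(h(r, r, m), r)) = 1 + max(1, 0) = 2
depth(g(r, g(h(r, r, m), r))) = 1 + max(0, 2) = 3
depth(h(m, m, m)) = 1 + max(0, 0, 0) = 1
depth(f(m, m, m)) = 1 + max(0, 0, 0) = 1
depth(g(r, m)) = 1 + max(0, 0) = 1
depth(g(g(r, m), r)) = 1 + max(1, 0) = 2
depth(f(h(m, m, m), f(m, m, m), g(g(r, m), r))) = 1 + max(1, 1, 2) = 3
depth(h(m, m, r)) = 1 + max(0, 0, 0) = 1
depth(g(g(r, m), g(m, m))) = 1 + max(1, 1) = 2
depth(h(f(h(m, m, m), f(m, m, m), g(g(r, m), r)), h(m, m, r), g(g(r, m), g(m, m)))) = 1 + max(3, 1, 2) = 4
depth(f(g(r, g(h(r, r, m), r)), m, h(f(h(m, m, m), f(m, m, m), g(g(r, m), r)), h(m, m, r), g(g(r, m), g(m, m))))) = 1 + max(3, 0, 4) = 5
depth(f(m, r, r)) = 1 + max(0, 0, 0) = 1
depth(f(r, r, r)) = 1 + max(0, 0, 0) = 1
depth(f(r, f(r, r, r), f(m, r, r))) = 1 + max(0, 1, 1) = 2
depth(h(m, r, r)) = 1 + max(0, 0, 0) = 1
depth(g(r, r)) = 1 + max(0, 0) = 1
depth(h(f(r, r, m), h(m, r, r), g(r, r))) = 1 + max(1, 1, 1) = 2
depth(f(f(m, r, r), f(r, f(r, r, r), f(m, r, r)), h(f(r, r, m), h(m, r, r), g(r, r)))) = 1 + max(1, 2, 2) = 3
depth(h(g(m, m), h(m, m, r), h(m, m, r))) = 1 + max(1, 1, 1) = 2
depth(g(m, r)) = 1 + max(0, 0) = 1
depth(h(g(r, m), g(m, r), m)) = 1 + max(1, 1, 0) = 2
depth(g(h(g(m, m), h(m, m, r), h(m, m, r)), h(g(r, m), g(m, r), m))) = 1 + max(2, 2) = 3
depth(f(m, r, m)) = 1 + max(0, 0, 0) = 1
depth(f(r, g(m, r), g(r, r))) = 1 + max(0, 1, 1) = 2
depth(h(f(m, r, m), f(r, g(m, r), g(r, r)), g(r, m))) = 1 + max(1, 2, 1) = 3
depth(f(f(f(m, r, r), f(r, f(r, r, r), f(m, r, r)), h(f(r, r, m), h(m, r, r), g(r, r))), g(h(g(m, m), h(m, m, r), h(m, m, r)), h(g(r, m), g(m, r), m)), h(f(m, r, m), f(r, g(m, r), g(r, r)), g(r, m)))) = 1 + max(3, 3, 3) = 4
depth(h(g(m, m), h(m, m, r), g(m, m))) = 1 + max(1, 1, 1) = 2
depth(h(r, r, r)) = 1 + max(0, 0, 0) = 1
depth(f(h(g(m, m), h(m, m, r), g(m, m)), h(r, r, r), g(r, m))) = 1 + max(2, 1, 1) = 3
depth(g(f(r, r, m), m)) = 1 + max(1, 0) = 2
depth(h(m, g(m, m), m)) = 1 + max(0, 1, 0) = 2
depth(h(g(f(r, r, m), m), h(m, g(m, m), m), r)) = 1 + max(2, 2, 0) = 3
depth(h(r, f(h(g(m, m), h(m, m, r), g(m, m)), h(r, r, r), g(r, m)), h(g(f(r, r, m), m), h(m, g(m, m), m), r))) = 1 + max(0, 3, 3) = 4
depth(h(f(g(r, g(h(r, r, m), r)), m, h(f(h(m, m, m), f(m, m, m), g(g(r, m), r)), h(m, m, r), g(g(r, m), g(m, m)))), f(f(f(m, r, r), f(r, f(r, r, r), f(m, r, r)), h(f(r, r, m), h(m, r, r), g(r, r))), g(h(g(m, m), h(m, m, r), h(m, m, r)), h(g(r, m), g(m, r), m)), h(f(m, r, m), f(r, g(m, r), g(r, r)), g(r, m))), h(r, f(h(g(m, m), h(m, m, r), g(m, m)), h(r, r, r), g(r, m)), h(g(f(r, r, m), m), h(m, g(m, m), m), r)))) = 1 + max(5, 4, 4) = 6
depth(f(r, m, r)) = 1 + max(0, 0, 0) = 1
depth(f(r, m, m)) = 1 + max(0, 0, 0) = 1
depth(g(f(r, m, r), f(r, m, m))) = 1 + max(1, 1) = 2
depth(g(h(m, r, r), g(r, m))) = 1 + max(1, 1) = 2
depth(f(g(f(r, m, r), f(r, m, m)), f(m, r, r), g(h(m, r, r), g(r, m)))) = 1 + max(2, 1, 2) = 3
depth(h(g(g(m, m), f(h(h(r, m, m), m, m), r, h(f(r, r, m), f(r, r, m), r))), h(f(g(r, g(h(r, r, m), r)), m, h(f(h(m, m, m), f(m, m, m), g(g(r, m), r)), h(m, m, r), g(g(r, m), g(m, m)))), f(f(f(m, r, r), f(r, f(r, r, r), f(m, r, r)), h(f(r, r, m), h(m, r, r), g(r, r))), g(h(g(m, m), h(m, m, r), h(m, m, r)), h(g(r, m), g(m, r), m)), h(f(m, r, m), f(r, g(m, r), g(r, r)), g(r, m))), h(r, f(h(g(m, m), h(m, m, r), g(m, m)), h(r, r, r), g(r, m)), h(g(f(r, r, m), m), h(m, g(m, m), m), r))), f(g(f(r, m, r), f(r, m, m)), f(m, r, r), g(h(m, r, r), g(r, m))))) = 1 + max(4, 6, 3) = 7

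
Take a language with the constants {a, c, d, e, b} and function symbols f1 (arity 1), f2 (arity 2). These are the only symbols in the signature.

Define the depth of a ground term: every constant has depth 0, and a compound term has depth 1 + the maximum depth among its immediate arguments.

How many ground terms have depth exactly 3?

1600230

Count level by level. With function symbols f1/1, f2/2, the terms of depth ≤ k are the 5 constants together with each function applied to depth-≤(k−1) tuples, so N_k = 5 + N_{k-1} + N_{k-1}^2.
N_0 = 5
N_1 = 5 + 5 + 5^2 = 35
N_2 = 5 + 35 + 35^2 = 1265
N_3 = 5 + 1265 + 1265^2 = 1601495
Terms of depth exactly 3: N_3 − N_2 = 1601495 − 1265 = 1600230.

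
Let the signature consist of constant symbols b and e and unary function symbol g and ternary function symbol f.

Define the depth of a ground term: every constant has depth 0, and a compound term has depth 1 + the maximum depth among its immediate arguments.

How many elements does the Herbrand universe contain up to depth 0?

Let N_k = |{terms of depth ≤ k}|. Then N_0 = 2 and N_k = 2 + N_{k-1} + N_{k-1}^3 for k ≥ 1 (one summand per function symbol, arity giving the exponent).
N_0 = 2
Explicitly: b, e.

2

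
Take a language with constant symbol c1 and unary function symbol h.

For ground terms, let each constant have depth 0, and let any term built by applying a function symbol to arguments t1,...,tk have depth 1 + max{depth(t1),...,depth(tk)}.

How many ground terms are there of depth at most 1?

2

Let N_k count ground terms of depth at most k. Each non-constant term of depth ≤ k is some function symbol applied to depth-≤(k−1) arguments, giving N_k = 1 + N_{k-1}.
N_0 = 1
N_1 = 1 + 1 = 2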